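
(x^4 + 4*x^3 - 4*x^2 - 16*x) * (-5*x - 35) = -5*x^5 - 55*x^4 - 120*x^3 + 220*x^2 + 560*x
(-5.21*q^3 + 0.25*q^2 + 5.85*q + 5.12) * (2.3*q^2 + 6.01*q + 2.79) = -11.983*q^5 - 30.7371*q^4 + 0.421599999999998*q^3 + 47.632*q^2 + 47.0927*q + 14.2848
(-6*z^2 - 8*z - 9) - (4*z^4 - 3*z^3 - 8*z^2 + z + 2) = -4*z^4 + 3*z^3 + 2*z^2 - 9*z - 11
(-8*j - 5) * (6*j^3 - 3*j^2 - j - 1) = -48*j^4 - 6*j^3 + 23*j^2 + 13*j + 5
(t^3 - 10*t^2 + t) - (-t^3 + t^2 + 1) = 2*t^3 - 11*t^2 + t - 1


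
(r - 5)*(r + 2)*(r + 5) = r^3 + 2*r^2 - 25*r - 50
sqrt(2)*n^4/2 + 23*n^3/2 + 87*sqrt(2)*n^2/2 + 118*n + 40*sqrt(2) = (n/2 + sqrt(2))*(n + 4*sqrt(2))*(n + 5*sqrt(2))*(sqrt(2)*n + 1)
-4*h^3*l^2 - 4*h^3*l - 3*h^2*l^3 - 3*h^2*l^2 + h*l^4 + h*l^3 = l*(-4*h + l)*(h + l)*(h*l + h)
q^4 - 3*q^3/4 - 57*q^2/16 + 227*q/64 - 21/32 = (q - 7/4)*(q - 3/4)*(q - 1/4)*(q + 2)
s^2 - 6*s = s*(s - 6)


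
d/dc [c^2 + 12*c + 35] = 2*c + 12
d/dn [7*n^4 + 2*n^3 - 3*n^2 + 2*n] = 28*n^3 + 6*n^2 - 6*n + 2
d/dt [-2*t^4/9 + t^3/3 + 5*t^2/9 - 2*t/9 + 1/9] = -8*t^3/9 + t^2 + 10*t/9 - 2/9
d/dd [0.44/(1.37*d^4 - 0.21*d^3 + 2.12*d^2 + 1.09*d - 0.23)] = (-2.4112*d^3 + 0.2772*d^2 - 1.8656*d - 0.4796)/(1.37*d^4 - 0.21*d^3 + 2.12*d^2 + 1.09*d - 0.23)^2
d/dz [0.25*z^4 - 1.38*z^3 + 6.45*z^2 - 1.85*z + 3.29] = 1.0*z^3 - 4.14*z^2 + 12.9*z - 1.85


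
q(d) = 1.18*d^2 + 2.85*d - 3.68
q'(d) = 2.36*d + 2.85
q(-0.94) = -5.32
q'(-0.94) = 0.63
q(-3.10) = -1.18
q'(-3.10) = -4.47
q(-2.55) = -3.27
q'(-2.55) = -3.17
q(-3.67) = 1.75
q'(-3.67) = -5.81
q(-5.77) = 19.16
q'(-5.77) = -10.77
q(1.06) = 0.67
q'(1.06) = 5.35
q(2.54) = 11.17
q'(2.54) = 8.84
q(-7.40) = 39.85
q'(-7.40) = -14.61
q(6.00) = 55.90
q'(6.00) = 17.01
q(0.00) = -3.68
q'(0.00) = 2.85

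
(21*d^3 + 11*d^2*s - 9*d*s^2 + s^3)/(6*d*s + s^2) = (21*d^3 + 11*d^2*s - 9*d*s^2 + s^3)/(s*(6*d + s))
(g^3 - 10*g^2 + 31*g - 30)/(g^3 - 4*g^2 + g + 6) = (g - 5)/(g + 1)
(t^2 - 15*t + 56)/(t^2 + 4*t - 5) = (t^2 - 15*t + 56)/(t^2 + 4*t - 5)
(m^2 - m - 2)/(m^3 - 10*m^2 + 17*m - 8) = (m^2 - m - 2)/(m^3 - 10*m^2 + 17*m - 8)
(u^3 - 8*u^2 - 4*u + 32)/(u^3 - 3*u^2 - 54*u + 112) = (u + 2)/(u + 7)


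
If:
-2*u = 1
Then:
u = -1/2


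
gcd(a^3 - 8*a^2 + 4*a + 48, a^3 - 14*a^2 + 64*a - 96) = a^2 - 10*a + 24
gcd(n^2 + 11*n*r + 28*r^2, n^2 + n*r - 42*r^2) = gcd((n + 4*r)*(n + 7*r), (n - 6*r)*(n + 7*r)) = n + 7*r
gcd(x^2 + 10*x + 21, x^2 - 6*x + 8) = 1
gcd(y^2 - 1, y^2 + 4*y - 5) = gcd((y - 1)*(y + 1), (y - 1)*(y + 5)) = y - 1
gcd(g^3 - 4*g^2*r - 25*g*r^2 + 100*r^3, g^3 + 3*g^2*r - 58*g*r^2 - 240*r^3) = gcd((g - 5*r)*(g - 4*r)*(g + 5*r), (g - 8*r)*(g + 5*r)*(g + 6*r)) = g + 5*r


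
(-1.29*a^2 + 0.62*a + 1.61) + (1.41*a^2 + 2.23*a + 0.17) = 0.12*a^2 + 2.85*a + 1.78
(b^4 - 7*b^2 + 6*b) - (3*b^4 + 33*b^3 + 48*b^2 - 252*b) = -2*b^4 - 33*b^3 - 55*b^2 + 258*b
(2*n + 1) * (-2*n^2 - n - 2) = -4*n^3 - 4*n^2 - 5*n - 2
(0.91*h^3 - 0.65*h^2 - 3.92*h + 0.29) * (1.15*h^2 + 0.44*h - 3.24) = 1.0465*h^5 - 0.3471*h^4 - 7.7424*h^3 + 0.7147*h^2 + 12.8284*h - 0.9396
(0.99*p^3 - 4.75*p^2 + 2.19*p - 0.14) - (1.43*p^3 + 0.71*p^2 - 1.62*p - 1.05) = -0.44*p^3 - 5.46*p^2 + 3.81*p + 0.91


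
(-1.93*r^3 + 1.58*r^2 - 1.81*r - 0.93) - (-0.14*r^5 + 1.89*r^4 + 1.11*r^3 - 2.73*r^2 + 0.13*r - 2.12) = 0.14*r^5 - 1.89*r^4 - 3.04*r^3 + 4.31*r^2 - 1.94*r + 1.19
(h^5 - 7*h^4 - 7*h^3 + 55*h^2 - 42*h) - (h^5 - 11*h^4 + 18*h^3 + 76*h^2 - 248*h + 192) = 4*h^4 - 25*h^3 - 21*h^2 + 206*h - 192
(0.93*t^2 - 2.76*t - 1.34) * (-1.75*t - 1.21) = -1.6275*t^3 + 3.7047*t^2 + 5.6846*t + 1.6214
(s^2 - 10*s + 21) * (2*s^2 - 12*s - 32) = 2*s^4 - 32*s^3 + 130*s^2 + 68*s - 672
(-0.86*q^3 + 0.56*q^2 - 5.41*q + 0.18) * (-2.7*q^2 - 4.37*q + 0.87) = 2.322*q^5 + 2.2462*q^4 + 11.4116*q^3 + 23.6429*q^2 - 5.4933*q + 0.1566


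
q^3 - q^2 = q^2*(q - 1)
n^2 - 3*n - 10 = (n - 5)*(n + 2)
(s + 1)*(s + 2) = s^2 + 3*s + 2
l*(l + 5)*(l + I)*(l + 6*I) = l^4 + 5*l^3 + 7*I*l^3 - 6*l^2 + 35*I*l^2 - 30*l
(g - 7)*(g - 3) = g^2 - 10*g + 21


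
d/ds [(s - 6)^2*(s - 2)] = (s - 6)*(3*s - 10)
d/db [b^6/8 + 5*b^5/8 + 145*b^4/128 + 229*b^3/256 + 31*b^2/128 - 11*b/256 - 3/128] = 3*b^5/4 + 25*b^4/8 + 145*b^3/32 + 687*b^2/256 + 31*b/64 - 11/256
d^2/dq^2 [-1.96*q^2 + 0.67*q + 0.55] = -3.92000000000000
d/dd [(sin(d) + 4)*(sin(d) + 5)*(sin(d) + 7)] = (3*sin(d)^2 + 32*sin(d) + 83)*cos(d)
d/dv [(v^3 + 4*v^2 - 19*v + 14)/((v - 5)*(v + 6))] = (v^4 + 2*v^3 - 67*v^2 - 268*v + 556)/(v^4 + 2*v^3 - 59*v^2 - 60*v + 900)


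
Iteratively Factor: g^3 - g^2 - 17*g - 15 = (g + 3)*(g^2 - 4*g - 5) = (g + 1)*(g + 3)*(g - 5)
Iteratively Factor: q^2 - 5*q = (q)*(q - 5)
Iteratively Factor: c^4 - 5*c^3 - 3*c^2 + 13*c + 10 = (c + 1)*(c^3 - 6*c^2 + 3*c + 10) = (c + 1)^2*(c^2 - 7*c + 10) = (c - 5)*(c + 1)^2*(c - 2)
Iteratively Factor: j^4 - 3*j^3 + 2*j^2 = (j - 1)*(j^3 - 2*j^2) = (j - 2)*(j - 1)*(j^2) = j*(j - 2)*(j - 1)*(j)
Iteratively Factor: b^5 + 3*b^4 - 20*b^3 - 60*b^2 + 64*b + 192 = (b + 2)*(b^4 + b^3 - 22*b^2 - 16*b + 96) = (b - 4)*(b + 2)*(b^3 + 5*b^2 - 2*b - 24) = (b - 4)*(b + 2)*(b + 4)*(b^2 + b - 6) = (b - 4)*(b - 2)*(b + 2)*(b + 4)*(b + 3)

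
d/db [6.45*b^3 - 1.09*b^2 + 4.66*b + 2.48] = 19.35*b^2 - 2.18*b + 4.66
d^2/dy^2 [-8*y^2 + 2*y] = -16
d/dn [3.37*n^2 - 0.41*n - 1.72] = 6.74*n - 0.41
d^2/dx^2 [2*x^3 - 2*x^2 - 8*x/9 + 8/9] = 12*x - 4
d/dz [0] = 0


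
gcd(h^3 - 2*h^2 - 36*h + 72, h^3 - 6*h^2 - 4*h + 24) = h^2 - 8*h + 12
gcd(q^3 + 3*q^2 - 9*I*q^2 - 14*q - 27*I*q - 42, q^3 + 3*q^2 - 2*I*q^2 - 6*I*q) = q^2 + q*(3 - 2*I) - 6*I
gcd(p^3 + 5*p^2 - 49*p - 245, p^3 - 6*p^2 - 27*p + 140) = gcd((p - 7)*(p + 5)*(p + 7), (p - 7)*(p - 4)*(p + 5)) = p^2 - 2*p - 35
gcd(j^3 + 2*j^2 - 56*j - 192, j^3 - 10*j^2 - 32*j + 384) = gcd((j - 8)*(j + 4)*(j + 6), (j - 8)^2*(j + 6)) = j^2 - 2*j - 48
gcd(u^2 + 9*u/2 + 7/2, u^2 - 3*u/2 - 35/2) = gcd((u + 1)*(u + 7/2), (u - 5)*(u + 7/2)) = u + 7/2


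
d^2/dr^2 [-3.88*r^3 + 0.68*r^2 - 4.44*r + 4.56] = 1.36 - 23.28*r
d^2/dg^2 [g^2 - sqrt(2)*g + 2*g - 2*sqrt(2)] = 2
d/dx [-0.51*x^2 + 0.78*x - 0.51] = 0.78 - 1.02*x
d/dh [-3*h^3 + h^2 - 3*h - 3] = -9*h^2 + 2*h - 3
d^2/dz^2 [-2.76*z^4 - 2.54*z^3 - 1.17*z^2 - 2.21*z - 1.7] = -33.12*z^2 - 15.24*z - 2.34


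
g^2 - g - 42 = (g - 7)*(g + 6)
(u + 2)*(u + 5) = u^2 + 7*u + 10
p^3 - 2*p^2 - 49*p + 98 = (p - 7)*(p - 2)*(p + 7)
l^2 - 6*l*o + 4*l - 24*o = (l + 4)*(l - 6*o)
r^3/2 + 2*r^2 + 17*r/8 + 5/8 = (r/2 + 1/2)*(r + 1/2)*(r + 5/2)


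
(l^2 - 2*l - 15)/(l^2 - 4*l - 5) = (l + 3)/(l + 1)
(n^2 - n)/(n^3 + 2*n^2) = (n - 1)/(n*(n + 2))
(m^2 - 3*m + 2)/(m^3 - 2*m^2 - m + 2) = 1/(m + 1)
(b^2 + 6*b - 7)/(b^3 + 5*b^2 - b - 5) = (b + 7)/(b^2 + 6*b + 5)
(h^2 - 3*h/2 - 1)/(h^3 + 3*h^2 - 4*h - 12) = (h + 1/2)/(h^2 + 5*h + 6)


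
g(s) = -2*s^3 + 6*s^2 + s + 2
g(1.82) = 11.64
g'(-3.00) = -89.00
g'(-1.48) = -29.90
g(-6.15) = 688.00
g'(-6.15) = -299.74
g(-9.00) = 1937.00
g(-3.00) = 107.00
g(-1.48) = 20.15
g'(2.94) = -15.58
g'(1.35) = 6.26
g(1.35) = 9.36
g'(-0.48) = -6.14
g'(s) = -6*s^2 + 12*s + 1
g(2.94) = 5.98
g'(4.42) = -63.18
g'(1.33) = 6.35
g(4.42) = -49.06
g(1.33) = 9.24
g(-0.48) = 3.12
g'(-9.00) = -593.00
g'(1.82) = 2.97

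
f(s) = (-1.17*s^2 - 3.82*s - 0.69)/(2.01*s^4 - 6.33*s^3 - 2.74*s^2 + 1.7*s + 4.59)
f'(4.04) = 0.82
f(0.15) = -0.27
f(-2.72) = 0.00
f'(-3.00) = 0.01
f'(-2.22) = 0.04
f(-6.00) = -0.01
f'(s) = (-2.34*s - 3.82)/(2.01*s^4 - 6.33*s^3 - 2.74*s^2 + 1.7*s + 4.59) + (-1.17*s^2 - 3.82*s - 0.69)*(-8.04*s^3 + 18.99*s^2 + 5.48*s - 1.7)/(2.01*s^4 - 6.33*s^3 - 2.74*s^2 + 1.7*s + 4.59)^2 = (4.7034*s^5 + 15.6285*s^4 - 42.8136*s^3 - 25.5589*s^2 - 14.5218*s - 16.3608)/(4.0401*s^8 - 25.4466*s^7 + 29.0541*s^6 + 41.5224*s^5 + 4.4374*s^4 - 67.4254*s^3 - 22.2632*s^2 + 15.606*s + 21.0681)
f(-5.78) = -0.01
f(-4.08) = -0.00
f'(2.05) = -0.15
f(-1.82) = 0.05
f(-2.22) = 0.02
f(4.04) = -0.42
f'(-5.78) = -0.00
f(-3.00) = 0.00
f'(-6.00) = -0.00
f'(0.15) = -0.85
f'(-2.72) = 0.02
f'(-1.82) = 0.09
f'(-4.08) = 0.00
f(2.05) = 0.60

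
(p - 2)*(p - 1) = p^2 - 3*p + 2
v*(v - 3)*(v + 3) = v^3 - 9*v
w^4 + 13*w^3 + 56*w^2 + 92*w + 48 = (w + 1)*(w + 2)*(w + 4)*(w + 6)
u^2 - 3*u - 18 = (u - 6)*(u + 3)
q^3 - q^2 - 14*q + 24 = (q - 3)*(q - 2)*(q + 4)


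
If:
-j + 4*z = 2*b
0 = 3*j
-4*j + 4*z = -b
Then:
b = 0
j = 0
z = 0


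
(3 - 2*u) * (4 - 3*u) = 6*u^2 - 17*u + 12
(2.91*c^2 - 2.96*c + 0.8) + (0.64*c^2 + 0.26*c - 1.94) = 3.55*c^2 - 2.7*c - 1.14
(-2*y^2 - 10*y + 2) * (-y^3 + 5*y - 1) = 2*y^5 + 10*y^4 - 12*y^3 - 48*y^2 + 20*y - 2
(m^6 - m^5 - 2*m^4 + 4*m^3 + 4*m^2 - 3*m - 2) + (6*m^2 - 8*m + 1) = m^6 - m^5 - 2*m^4 + 4*m^3 + 10*m^2 - 11*m - 1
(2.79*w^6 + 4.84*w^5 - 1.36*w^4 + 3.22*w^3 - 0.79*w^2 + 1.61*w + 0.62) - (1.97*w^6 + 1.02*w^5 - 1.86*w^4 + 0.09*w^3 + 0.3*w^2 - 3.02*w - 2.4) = 0.82*w^6 + 3.82*w^5 + 0.5*w^4 + 3.13*w^3 - 1.09*w^2 + 4.63*w + 3.02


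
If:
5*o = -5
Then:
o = -1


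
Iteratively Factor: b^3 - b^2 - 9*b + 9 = (b + 3)*(b^2 - 4*b + 3) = (b - 1)*(b + 3)*(b - 3)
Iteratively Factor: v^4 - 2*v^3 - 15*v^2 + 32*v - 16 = (v - 1)*(v^3 - v^2 - 16*v + 16) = (v - 1)^2*(v^2 - 16) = (v - 1)^2*(v + 4)*(v - 4)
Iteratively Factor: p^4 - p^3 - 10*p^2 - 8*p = (p - 4)*(p^3 + 3*p^2 + 2*p) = (p - 4)*(p + 1)*(p^2 + 2*p) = p*(p - 4)*(p + 1)*(p + 2)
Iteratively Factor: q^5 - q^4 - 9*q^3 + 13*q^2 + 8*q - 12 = (q - 1)*(q^4 - 9*q^2 + 4*q + 12) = (q - 1)*(q + 1)*(q^3 - q^2 - 8*q + 12) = (q - 1)*(q + 1)*(q + 3)*(q^2 - 4*q + 4) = (q - 2)*(q - 1)*(q + 1)*(q + 3)*(q - 2)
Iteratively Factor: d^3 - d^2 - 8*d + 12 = (d - 2)*(d^2 + d - 6) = (d - 2)*(d + 3)*(d - 2)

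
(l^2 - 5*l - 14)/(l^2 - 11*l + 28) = (l + 2)/(l - 4)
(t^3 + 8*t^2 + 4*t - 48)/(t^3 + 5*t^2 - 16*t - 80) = (t^2 + 4*t - 12)/(t^2 + t - 20)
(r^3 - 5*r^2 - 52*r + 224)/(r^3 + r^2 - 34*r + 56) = (r - 8)/(r - 2)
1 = 1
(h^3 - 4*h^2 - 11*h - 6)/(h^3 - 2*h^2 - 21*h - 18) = (h + 1)/(h + 3)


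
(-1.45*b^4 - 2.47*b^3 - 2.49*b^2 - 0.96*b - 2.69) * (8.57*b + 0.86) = -12.4265*b^5 - 22.4149*b^4 - 23.4635*b^3 - 10.3686*b^2 - 23.8789*b - 2.3134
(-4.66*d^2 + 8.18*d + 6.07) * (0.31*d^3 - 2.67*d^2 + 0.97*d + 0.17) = -1.4446*d^5 + 14.978*d^4 - 24.4791*d^3 - 9.0645*d^2 + 7.2785*d + 1.0319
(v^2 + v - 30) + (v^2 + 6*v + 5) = 2*v^2 + 7*v - 25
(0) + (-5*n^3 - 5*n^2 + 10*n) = -5*n^3 - 5*n^2 + 10*n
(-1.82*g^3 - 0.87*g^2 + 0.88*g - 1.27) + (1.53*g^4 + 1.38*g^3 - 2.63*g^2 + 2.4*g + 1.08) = 1.53*g^4 - 0.44*g^3 - 3.5*g^2 + 3.28*g - 0.19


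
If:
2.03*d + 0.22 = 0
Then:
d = -0.11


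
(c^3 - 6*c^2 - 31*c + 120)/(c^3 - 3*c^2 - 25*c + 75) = (c - 8)/(c - 5)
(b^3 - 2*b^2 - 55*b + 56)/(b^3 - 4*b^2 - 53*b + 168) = (b - 1)/(b - 3)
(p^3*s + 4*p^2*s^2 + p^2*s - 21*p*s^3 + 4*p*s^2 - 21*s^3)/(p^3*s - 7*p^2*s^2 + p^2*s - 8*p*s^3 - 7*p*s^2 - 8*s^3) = (p^2 + 4*p*s - 21*s^2)/(p^2 - 7*p*s - 8*s^2)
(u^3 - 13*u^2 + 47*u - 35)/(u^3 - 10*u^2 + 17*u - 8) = (u^2 - 12*u + 35)/(u^2 - 9*u + 8)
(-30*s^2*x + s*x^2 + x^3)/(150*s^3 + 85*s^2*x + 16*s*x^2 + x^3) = x*(-5*s + x)/(25*s^2 + 10*s*x + x^2)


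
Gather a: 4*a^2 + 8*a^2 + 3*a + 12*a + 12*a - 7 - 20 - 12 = 12*a^2 + 27*a - 39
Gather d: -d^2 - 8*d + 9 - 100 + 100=-d^2 - 8*d + 9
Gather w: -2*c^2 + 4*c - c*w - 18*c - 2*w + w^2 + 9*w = -2*c^2 - 14*c + w^2 + w*(7 - c)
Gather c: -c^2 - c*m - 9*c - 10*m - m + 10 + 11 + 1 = -c^2 + c*(-m - 9) - 11*m + 22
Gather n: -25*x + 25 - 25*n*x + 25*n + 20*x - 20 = n*(25 - 25*x) - 5*x + 5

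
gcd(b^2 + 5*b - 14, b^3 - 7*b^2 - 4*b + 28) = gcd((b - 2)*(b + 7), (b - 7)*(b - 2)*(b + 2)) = b - 2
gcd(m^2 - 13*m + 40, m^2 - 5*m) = m - 5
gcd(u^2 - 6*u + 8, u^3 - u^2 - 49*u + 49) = 1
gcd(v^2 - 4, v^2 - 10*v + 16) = v - 2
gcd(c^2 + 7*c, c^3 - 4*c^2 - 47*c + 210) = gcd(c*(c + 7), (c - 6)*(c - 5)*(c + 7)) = c + 7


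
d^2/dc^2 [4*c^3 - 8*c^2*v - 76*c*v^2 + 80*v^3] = 24*c - 16*v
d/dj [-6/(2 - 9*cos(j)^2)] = 216*sin(2*j)/(9*cos(2*j) + 5)^2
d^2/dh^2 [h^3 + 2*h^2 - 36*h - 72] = 6*h + 4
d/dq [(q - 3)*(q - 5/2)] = 2*q - 11/2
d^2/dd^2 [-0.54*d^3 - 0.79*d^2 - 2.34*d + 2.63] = -3.24*d - 1.58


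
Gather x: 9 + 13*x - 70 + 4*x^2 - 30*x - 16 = 4*x^2 - 17*x - 77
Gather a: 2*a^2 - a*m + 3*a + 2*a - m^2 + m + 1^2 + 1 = 2*a^2 + a*(5 - m) - m^2 + m + 2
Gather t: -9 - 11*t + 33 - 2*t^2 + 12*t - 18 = -2*t^2 + t + 6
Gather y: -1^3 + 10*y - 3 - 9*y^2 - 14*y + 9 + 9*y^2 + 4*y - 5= 0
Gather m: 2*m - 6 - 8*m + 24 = 18 - 6*m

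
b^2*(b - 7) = b^3 - 7*b^2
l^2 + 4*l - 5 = (l - 1)*(l + 5)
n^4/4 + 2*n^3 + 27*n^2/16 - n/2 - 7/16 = (n/4 + 1/4)*(n - 1/2)*(n + 1/2)*(n + 7)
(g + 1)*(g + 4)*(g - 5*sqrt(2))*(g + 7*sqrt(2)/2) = g^4 - 3*sqrt(2)*g^3/2 + 5*g^3 - 31*g^2 - 15*sqrt(2)*g^2/2 - 175*g - 6*sqrt(2)*g - 140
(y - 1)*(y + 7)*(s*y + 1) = s*y^3 + 6*s*y^2 - 7*s*y + y^2 + 6*y - 7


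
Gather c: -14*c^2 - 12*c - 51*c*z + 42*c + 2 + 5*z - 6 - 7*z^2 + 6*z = -14*c^2 + c*(30 - 51*z) - 7*z^2 + 11*z - 4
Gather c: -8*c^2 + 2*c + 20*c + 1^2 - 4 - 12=-8*c^2 + 22*c - 15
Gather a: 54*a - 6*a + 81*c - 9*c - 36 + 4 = 48*a + 72*c - 32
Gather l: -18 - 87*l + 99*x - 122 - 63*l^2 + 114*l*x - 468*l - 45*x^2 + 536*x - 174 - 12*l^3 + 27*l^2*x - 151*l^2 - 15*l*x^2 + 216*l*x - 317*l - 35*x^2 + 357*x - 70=-12*l^3 + l^2*(27*x - 214) + l*(-15*x^2 + 330*x - 872) - 80*x^2 + 992*x - 384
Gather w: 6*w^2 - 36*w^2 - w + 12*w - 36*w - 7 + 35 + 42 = -30*w^2 - 25*w + 70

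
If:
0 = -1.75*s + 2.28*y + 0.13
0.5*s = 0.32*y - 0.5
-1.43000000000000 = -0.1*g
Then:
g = 14.30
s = -2.04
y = -1.62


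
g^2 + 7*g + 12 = (g + 3)*(g + 4)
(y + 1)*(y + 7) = y^2 + 8*y + 7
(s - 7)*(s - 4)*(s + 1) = s^3 - 10*s^2 + 17*s + 28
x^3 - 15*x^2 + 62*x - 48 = (x - 8)*(x - 6)*(x - 1)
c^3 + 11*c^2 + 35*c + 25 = (c + 1)*(c + 5)^2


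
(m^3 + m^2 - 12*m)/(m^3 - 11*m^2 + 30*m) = (m^2 + m - 12)/(m^2 - 11*m + 30)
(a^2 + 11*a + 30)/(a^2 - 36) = (a + 5)/(a - 6)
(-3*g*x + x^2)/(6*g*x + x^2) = (-3*g + x)/(6*g + x)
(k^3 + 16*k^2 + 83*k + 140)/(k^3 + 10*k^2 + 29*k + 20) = (k + 7)/(k + 1)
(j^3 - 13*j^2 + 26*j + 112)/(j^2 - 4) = (j^2 - 15*j + 56)/(j - 2)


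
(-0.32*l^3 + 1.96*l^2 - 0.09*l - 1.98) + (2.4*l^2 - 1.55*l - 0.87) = -0.32*l^3 + 4.36*l^2 - 1.64*l - 2.85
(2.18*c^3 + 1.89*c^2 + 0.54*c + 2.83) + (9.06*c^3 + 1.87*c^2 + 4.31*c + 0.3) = 11.24*c^3 + 3.76*c^2 + 4.85*c + 3.13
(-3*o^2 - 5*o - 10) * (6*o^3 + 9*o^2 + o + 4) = -18*o^5 - 57*o^4 - 108*o^3 - 107*o^2 - 30*o - 40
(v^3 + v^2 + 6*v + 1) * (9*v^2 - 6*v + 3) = 9*v^5 + 3*v^4 + 51*v^3 - 24*v^2 + 12*v + 3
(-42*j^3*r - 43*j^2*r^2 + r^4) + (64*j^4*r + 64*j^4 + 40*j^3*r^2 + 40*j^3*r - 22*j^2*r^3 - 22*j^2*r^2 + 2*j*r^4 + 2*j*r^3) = 64*j^4*r + 64*j^4 + 40*j^3*r^2 - 2*j^3*r - 22*j^2*r^3 - 65*j^2*r^2 + 2*j*r^4 + 2*j*r^3 + r^4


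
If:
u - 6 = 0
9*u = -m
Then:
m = -54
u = 6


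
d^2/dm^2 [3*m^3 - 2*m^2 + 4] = 18*m - 4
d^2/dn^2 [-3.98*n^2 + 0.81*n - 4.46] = -7.96000000000000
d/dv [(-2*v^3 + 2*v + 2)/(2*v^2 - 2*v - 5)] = 2*(-2*v^4 + 4*v^3 + 13*v^2 - 4*v - 3)/(4*v^4 - 8*v^3 - 16*v^2 + 20*v + 25)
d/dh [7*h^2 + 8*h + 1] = 14*h + 8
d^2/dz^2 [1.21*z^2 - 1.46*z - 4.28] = 2.42000000000000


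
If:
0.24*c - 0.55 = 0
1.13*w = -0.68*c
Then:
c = 2.29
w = -1.38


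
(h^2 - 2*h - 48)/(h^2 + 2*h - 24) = (h - 8)/(h - 4)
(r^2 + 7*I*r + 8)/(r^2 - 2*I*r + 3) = (r^2 + 7*I*r + 8)/(r^2 - 2*I*r + 3)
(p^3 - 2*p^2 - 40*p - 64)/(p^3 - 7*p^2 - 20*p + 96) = (p + 2)/(p - 3)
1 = 1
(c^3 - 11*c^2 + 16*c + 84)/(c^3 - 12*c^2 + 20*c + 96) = (c - 7)/(c - 8)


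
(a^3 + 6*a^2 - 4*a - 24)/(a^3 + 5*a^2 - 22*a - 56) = (a^2 + 4*a - 12)/(a^2 + 3*a - 28)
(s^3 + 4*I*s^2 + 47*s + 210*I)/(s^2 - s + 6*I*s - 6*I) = (s^2 - 2*I*s + 35)/(s - 1)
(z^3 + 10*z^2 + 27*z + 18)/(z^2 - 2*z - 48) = (z^2 + 4*z + 3)/(z - 8)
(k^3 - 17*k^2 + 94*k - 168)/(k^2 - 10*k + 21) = (k^2 - 10*k + 24)/(k - 3)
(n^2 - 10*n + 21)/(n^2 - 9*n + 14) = (n - 3)/(n - 2)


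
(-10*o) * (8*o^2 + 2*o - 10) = -80*o^3 - 20*o^2 + 100*o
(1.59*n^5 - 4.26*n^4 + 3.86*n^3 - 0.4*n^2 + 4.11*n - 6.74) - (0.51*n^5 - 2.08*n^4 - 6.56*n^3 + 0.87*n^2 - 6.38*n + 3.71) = 1.08*n^5 - 2.18*n^4 + 10.42*n^3 - 1.27*n^2 + 10.49*n - 10.45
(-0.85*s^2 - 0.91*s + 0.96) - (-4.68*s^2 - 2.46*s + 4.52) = 3.83*s^2 + 1.55*s - 3.56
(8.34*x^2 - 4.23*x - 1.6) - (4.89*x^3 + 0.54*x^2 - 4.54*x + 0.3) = -4.89*x^3 + 7.8*x^2 + 0.31*x - 1.9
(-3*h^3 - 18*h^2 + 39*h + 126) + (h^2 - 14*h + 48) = -3*h^3 - 17*h^2 + 25*h + 174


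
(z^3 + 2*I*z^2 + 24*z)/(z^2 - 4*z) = (z^2 + 2*I*z + 24)/(z - 4)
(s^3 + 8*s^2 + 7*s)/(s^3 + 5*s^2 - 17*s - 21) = s/(s - 3)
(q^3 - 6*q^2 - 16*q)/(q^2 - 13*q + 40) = q*(q + 2)/(q - 5)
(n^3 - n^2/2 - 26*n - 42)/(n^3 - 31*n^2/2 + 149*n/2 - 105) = (2*n^2 + 11*n + 14)/(2*n^2 - 19*n + 35)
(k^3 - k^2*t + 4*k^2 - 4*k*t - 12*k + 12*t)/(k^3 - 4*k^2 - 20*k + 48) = (k^2 - k*t + 6*k - 6*t)/(k^2 - 2*k - 24)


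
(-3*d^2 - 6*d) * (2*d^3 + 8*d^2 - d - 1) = -6*d^5 - 36*d^4 - 45*d^3 + 9*d^2 + 6*d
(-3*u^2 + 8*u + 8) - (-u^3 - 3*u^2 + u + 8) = u^3 + 7*u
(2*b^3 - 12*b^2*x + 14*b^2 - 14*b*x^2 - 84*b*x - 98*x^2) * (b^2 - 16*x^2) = 2*b^5 - 12*b^4*x + 14*b^4 - 46*b^3*x^2 - 84*b^3*x + 192*b^2*x^3 - 322*b^2*x^2 + 224*b*x^4 + 1344*b*x^3 + 1568*x^4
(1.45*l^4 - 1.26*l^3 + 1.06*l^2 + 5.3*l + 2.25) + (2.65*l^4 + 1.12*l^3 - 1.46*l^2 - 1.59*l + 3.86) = 4.1*l^4 - 0.14*l^3 - 0.4*l^2 + 3.71*l + 6.11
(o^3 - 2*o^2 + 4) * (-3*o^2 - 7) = -3*o^5 + 6*o^4 - 7*o^3 + 2*o^2 - 28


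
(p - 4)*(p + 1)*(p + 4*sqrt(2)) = p^3 - 3*p^2 + 4*sqrt(2)*p^2 - 12*sqrt(2)*p - 4*p - 16*sqrt(2)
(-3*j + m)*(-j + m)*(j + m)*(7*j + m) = 21*j^4 - 4*j^3*m - 22*j^2*m^2 + 4*j*m^3 + m^4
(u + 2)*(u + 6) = u^2 + 8*u + 12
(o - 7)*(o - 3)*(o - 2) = o^3 - 12*o^2 + 41*o - 42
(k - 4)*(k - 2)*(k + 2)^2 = k^4 - 2*k^3 - 12*k^2 + 8*k + 32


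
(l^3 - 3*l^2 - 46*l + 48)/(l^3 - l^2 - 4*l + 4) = (l^2 - 2*l - 48)/(l^2 - 4)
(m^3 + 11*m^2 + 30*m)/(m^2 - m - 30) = m*(m + 6)/(m - 6)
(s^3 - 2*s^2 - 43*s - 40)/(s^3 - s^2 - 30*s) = (s^2 - 7*s - 8)/(s*(s - 6))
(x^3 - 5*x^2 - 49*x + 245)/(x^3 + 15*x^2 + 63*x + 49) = (x^2 - 12*x + 35)/(x^2 + 8*x + 7)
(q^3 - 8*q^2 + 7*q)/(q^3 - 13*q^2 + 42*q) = (q - 1)/(q - 6)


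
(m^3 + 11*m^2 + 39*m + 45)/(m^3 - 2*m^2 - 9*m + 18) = (m^2 + 8*m + 15)/(m^2 - 5*m + 6)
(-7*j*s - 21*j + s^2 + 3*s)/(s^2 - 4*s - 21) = (-7*j + s)/(s - 7)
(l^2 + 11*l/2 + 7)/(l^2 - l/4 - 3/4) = 2*(2*l^2 + 11*l + 14)/(4*l^2 - l - 3)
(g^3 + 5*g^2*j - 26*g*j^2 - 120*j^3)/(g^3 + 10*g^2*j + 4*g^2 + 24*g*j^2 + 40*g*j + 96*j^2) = (g - 5*j)/(g + 4)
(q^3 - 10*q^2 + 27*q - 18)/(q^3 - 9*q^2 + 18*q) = (q - 1)/q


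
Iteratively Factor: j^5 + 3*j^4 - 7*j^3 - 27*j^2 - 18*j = (j + 2)*(j^4 + j^3 - 9*j^2 - 9*j) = (j + 2)*(j + 3)*(j^3 - 2*j^2 - 3*j) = j*(j + 2)*(j + 3)*(j^2 - 2*j - 3) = j*(j + 1)*(j + 2)*(j + 3)*(j - 3)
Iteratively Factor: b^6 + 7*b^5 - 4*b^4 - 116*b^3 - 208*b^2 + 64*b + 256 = (b + 4)*(b^5 + 3*b^4 - 16*b^3 - 52*b^2 + 64) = (b - 1)*(b + 4)*(b^4 + 4*b^3 - 12*b^2 - 64*b - 64) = (b - 1)*(b + 2)*(b + 4)*(b^3 + 2*b^2 - 16*b - 32) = (b - 1)*(b + 2)*(b + 4)^2*(b^2 - 2*b - 8) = (b - 1)*(b + 2)^2*(b + 4)^2*(b - 4)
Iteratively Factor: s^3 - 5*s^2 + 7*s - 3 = (s - 1)*(s^2 - 4*s + 3) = (s - 1)^2*(s - 3)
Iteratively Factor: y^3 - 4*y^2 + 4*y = (y)*(y^2 - 4*y + 4) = y*(y - 2)*(y - 2)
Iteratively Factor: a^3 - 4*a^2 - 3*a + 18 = (a + 2)*(a^2 - 6*a + 9) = (a - 3)*(a + 2)*(a - 3)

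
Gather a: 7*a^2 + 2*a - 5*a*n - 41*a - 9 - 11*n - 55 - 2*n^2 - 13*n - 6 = 7*a^2 + a*(-5*n - 39) - 2*n^2 - 24*n - 70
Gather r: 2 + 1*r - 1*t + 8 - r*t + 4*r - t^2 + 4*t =r*(5 - t) - t^2 + 3*t + 10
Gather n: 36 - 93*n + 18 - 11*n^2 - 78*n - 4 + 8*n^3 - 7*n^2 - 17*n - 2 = 8*n^3 - 18*n^2 - 188*n + 48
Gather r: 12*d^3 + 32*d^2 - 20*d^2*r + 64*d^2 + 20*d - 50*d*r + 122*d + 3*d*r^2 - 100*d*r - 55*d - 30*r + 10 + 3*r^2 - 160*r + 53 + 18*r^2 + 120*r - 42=12*d^3 + 96*d^2 + 87*d + r^2*(3*d + 21) + r*(-20*d^2 - 150*d - 70) + 21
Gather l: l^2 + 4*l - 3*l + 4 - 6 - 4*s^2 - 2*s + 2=l^2 + l - 4*s^2 - 2*s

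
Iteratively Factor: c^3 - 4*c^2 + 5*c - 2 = (c - 1)*(c^2 - 3*c + 2) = (c - 2)*(c - 1)*(c - 1)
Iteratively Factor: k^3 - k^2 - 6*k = (k - 3)*(k^2 + 2*k) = k*(k - 3)*(k + 2)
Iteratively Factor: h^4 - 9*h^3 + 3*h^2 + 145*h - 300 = (h - 3)*(h^3 - 6*h^2 - 15*h + 100) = (h - 5)*(h - 3)*(h^2 - h - 20) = (h - 5)*(h - 3)*(h + 4)*(h - 5)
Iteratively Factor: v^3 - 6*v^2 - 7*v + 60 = (v - 4)*(v^2 - 2*v - 15) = (v - 4)*(v + 3)*(v - 5)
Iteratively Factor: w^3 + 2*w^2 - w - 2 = (w + 1)*(w^2 + w - 2) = (w - 1)*(w + 1)*(w + 2)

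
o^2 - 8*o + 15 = (o - 5)*(o - 3)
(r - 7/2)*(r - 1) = r^2 - 9*r/2 + 7/2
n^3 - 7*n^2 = n^2*(n - 7)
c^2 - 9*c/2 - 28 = (c - 8)*(c + 7/2)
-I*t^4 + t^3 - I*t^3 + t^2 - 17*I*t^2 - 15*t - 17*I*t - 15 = (t - 3*I)*(t - I)*(t + 5*I)*(-I*t - I)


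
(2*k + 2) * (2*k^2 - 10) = 4*k^3 + 4*k^2 - 20*k - 20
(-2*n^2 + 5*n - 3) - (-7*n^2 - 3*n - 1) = 5*n^2 + 8*n - 2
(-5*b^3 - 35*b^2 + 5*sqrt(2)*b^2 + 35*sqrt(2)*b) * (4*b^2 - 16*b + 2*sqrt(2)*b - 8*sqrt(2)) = -20*b^5 - 60*b^4 + 10*sqrt(2)*b^4 + 30*sqrt(2)*b^3 + 580*b^3 - 280*sqrt(2)*b^2 + 60*b^2 - 560*b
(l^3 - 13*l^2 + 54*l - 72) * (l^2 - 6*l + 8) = l^5 - 19*l^4 + 140*l^3 - 500*l^2 + 864*l - 576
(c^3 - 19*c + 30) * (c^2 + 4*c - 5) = c^5 + 4*c^4 - 24*c^3 - 46*c^2 + 215*c - 150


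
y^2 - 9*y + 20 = (y - 5)*(y - 4)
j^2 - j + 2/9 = (j - 2/3)*(j - 1/3)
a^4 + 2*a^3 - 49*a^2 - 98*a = a*(a - 7)*(a + 2)*(a + 7)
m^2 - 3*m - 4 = (m - 4)*(m + 1)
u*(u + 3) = u^2 + 3*u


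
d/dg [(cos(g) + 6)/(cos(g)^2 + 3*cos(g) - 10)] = (cos(g)^2 + 12*cos(g) + 28)*sin(g)/(cos(g)^2 + 3*cos(g) - 10)^2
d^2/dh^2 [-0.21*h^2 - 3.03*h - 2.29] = -0.420000000000000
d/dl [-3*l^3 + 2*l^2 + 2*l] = -9*l^2 + 4*l + 2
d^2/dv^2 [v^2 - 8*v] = 2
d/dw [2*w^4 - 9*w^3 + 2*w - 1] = 8*w^3 - 27*w^2 + 2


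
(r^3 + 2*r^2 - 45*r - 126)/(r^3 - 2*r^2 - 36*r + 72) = (r^2 - 4*r - 21)/(r^2 - 8*r + 12)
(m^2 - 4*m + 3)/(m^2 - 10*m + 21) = (m - 1)/(m - 7)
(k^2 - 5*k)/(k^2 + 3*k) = (k - 5)/(k + 3)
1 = 1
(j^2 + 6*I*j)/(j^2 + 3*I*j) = (j + 6*I)/(j + 3*I)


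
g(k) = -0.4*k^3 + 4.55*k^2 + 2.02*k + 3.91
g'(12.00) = -61.58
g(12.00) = -7.85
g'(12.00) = -61.58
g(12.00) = -7.85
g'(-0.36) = -1.41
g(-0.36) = 3.79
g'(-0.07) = 1.38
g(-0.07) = 3.79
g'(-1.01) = -8.40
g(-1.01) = 6.92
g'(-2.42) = -27.03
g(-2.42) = 31.34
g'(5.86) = 14.14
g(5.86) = 91.50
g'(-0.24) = -0.23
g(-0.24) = 3.69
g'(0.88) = 9.10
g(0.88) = 8.94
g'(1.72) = 14.12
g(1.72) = 18.81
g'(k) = -1.2*k^2 + 9.1*k + 2.02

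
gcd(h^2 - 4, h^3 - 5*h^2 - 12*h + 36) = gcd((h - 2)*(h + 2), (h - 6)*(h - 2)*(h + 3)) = h - 2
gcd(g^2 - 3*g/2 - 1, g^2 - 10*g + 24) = 1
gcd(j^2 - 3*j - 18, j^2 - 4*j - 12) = j - 6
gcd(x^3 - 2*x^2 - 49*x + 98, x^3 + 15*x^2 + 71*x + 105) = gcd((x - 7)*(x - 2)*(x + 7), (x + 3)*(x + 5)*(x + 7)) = x + 7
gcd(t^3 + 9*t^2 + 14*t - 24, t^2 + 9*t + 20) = t + 4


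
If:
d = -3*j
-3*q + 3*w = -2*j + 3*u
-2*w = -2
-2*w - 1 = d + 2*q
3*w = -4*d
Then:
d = -3/4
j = 1/4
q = -9/8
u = 55/24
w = 1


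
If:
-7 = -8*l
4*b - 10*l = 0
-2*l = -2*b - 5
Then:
No Solution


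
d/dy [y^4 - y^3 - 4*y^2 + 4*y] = 4*y^3 - 3*y^2 - 8*y + 4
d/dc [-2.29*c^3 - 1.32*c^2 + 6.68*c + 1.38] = -6.87*c^2 - 2.64*c + 6.68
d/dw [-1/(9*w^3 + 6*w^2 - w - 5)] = (27*w^2 + 12*w - 1)/(9*w^3 + 6*w^2 - w - 5)^2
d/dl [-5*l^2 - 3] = -10*l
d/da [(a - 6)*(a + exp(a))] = a + (a - 6)*(exp(a) + 1) + exp(a)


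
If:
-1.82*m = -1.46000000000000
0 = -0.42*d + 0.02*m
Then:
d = 0.04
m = 0.80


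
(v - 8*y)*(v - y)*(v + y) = v^3 - 8*v^2*y - v*y^2 + 8*y^3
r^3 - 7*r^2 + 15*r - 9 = (r - 3)^2*(r - 1)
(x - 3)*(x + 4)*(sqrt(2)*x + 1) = sqrt(2)*x^3 + x^2 + sqrt(2)*x^2 - 12*sqrt(2)*x + x - 12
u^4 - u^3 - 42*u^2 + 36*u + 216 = (u - 6)*(u - 3)*(u + 2)*(u + 6)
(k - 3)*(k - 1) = k^2 - 4*k + 3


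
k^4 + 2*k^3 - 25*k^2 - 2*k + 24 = (k - 4)*(k - 1)*(k + 1)*(k + 6)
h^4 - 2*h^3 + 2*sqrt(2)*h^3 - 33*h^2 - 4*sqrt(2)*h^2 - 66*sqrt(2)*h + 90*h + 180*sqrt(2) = (h - 5)*(h - 3)*(h + 6)*(h + 2*sqrt(2))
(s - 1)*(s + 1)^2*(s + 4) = s^4 + 5*s^3 + 3*s^2 - 5*s - 4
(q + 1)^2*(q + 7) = q^3 + 9*q^2 + 15*q + 7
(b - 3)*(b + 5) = b^2 + 2*b - 15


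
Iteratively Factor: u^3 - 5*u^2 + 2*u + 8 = (u - 2)*(u^2 - 3*u - 4) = (u - 2)*(u + 1)*(u - 4)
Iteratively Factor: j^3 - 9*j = (j)*(j^2 - 9) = j*(j + 3)*(j - 3)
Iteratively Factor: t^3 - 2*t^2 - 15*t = (t - 5)*(t^2 + 3*t) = t*(t - 5)*(t + 3)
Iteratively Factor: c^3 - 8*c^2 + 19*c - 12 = (c - 3)*(c^2 - 5*c + 4) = (c - 3)*(c - 1)*(c - 4)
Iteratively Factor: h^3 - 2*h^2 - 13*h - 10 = (h - 5)*(h^2 + 3*h + 2) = (h - 5)*(h + 2)*(h + 1)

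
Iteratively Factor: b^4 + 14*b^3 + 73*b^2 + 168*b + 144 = (b + 3)*(b^3 + 11*b^2 + 40*b + 48) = (b + 3)^2*(b^2 + 8*b + 16) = (b + 3)^2*(b + 4)*(b + 4)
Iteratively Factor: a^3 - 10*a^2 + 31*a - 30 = (a - 2)*(a^2 - 8*a + 15) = (a - 3)*(a - 2)*(a - 5)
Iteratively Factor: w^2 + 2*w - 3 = (w - 1)*(w + 3)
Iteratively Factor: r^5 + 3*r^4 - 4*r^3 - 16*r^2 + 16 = (r + 2)*(r^4 + r^3 - 6*r^2 - 4*r + 8) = (r - 1)*(r + 2)*(r^3 + 2*r^2 - 4*r - 8) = (r - 1)*(r + 2)^2*(r^2 - 4) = (r - 2)*(r - 1)*(r + 2)^2*(r + 2)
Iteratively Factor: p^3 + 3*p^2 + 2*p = (p + 2)*(p^2 + p) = p*(p + 2)*(p + 1)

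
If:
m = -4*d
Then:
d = -m/4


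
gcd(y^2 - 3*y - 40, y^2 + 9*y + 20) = y + 5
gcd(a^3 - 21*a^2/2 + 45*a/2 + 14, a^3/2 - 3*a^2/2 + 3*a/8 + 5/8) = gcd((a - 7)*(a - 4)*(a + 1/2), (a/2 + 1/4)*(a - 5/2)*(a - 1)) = a + 1/2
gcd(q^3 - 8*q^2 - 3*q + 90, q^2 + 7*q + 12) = q + 3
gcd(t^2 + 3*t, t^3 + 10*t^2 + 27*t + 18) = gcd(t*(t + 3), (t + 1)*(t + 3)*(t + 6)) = t + 3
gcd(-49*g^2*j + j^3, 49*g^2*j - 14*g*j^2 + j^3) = 7*g*j - j^2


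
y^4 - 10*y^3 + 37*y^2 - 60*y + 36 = (y - 3)^2*(y - 2)^2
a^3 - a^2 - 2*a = a*(a - 2)*(a + 1)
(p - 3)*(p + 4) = p^2 + p - 12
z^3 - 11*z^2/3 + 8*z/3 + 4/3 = (z - 2)^2*(z + 1/3)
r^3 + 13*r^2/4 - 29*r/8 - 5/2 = (r - 5/4)*(r + 1/2)*(r + 4)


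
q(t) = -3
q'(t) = 0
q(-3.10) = -3.00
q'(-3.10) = 0.00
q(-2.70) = -3.00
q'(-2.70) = 0.00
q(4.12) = -3.00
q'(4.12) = 0.00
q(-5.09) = -3.00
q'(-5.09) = 0.00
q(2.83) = -3.00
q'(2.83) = 0.00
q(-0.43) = -3.00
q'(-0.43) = 0.00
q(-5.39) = -3.00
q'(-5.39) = 0.00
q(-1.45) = -3.00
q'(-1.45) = 0.00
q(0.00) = -3.00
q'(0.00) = 0.00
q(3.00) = -3.00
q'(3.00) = 0.00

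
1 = 1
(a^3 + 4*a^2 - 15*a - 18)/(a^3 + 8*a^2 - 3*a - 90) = (a + 1)/(a + 5)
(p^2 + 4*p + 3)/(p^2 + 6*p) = (p^2 + 4*p + 3)/(p*(p + 6))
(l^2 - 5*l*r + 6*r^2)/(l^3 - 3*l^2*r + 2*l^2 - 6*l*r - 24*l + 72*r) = (l - 2*r)/(l^2 + 2*l - 24)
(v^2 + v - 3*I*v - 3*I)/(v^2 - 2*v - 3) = (v - 3*I)/(v - 3)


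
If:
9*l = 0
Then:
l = 0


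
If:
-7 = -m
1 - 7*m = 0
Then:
No Solution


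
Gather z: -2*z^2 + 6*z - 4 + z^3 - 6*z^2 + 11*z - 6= z^3 - 8*z^2 + 17*z - 10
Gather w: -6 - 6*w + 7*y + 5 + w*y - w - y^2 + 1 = w*(y - 7) - y^2 + 7*y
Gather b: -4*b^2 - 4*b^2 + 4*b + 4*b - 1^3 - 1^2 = -8*b^2 + 8*b - 2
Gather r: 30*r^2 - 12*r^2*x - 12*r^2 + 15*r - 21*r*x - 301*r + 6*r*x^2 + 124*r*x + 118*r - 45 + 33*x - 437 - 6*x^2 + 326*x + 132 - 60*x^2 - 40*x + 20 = r^2*(18 - 12*x) + r*(6*x^2 + 103*x - 168) - 66*x^2 + 319*x - 330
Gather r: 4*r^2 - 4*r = 4*r^2 - 4*r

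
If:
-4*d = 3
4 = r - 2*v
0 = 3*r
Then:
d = -3/4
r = 0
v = -2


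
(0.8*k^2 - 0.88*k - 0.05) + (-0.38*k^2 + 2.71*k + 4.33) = 0.42*k^2 + 1.83*k + 4.28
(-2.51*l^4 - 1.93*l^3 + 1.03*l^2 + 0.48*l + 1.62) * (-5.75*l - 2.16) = 14.4325*l^5 + 16.5191*l^4 - 1.7537*l^3 - 4.9848*l^2 - 10.3518*l - 3.4992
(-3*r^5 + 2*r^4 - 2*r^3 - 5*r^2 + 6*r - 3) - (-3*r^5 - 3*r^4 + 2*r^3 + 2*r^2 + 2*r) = 5*r^4 - 4*r^3 - 7*r^2 + 4*r - 3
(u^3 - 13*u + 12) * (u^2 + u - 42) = u^5 + u^4 - 55*u^3 - u^2 + 558*u - 504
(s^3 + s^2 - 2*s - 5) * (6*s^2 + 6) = 6*s^5 + 6*s^4 - 6*s^3 - 24*s^2 - 12*s - 30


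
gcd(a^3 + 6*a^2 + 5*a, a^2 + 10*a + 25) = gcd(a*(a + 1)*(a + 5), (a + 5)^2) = a + 5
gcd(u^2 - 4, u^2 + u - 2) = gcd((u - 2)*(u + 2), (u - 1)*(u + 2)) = u + 2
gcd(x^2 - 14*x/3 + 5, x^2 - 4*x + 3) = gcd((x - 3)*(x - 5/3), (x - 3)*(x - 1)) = x - 3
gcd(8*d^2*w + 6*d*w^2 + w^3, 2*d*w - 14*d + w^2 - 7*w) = 2*d + w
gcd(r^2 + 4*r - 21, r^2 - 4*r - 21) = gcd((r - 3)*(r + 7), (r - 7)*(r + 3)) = 1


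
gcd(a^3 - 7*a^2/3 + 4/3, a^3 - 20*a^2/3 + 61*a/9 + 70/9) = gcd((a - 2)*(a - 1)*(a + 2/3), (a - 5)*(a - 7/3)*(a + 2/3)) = a + 2/3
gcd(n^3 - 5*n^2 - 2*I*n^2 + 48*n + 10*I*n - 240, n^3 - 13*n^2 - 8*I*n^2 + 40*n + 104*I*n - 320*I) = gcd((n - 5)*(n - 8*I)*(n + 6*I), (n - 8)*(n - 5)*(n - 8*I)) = n^2 + n*(-5 - 8*I) + 40*I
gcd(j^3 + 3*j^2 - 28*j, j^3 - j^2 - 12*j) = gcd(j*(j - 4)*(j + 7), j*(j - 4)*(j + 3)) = j^2 - 4*j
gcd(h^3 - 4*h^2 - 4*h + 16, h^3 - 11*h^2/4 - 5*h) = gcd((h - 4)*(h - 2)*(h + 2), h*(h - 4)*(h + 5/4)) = h - 4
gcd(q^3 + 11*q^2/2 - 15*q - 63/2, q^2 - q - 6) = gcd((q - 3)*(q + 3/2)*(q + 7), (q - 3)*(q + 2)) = q - 3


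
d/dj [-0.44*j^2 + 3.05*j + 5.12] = 3.05 - 0.88*j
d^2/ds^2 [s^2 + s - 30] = 2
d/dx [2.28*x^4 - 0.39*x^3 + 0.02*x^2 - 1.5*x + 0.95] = 9.12*x^3 - 1.17*x^2 + 0.04*x - 1.5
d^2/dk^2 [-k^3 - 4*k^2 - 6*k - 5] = -6*k - 8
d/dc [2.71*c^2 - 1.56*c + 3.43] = 5.42*c - 1.56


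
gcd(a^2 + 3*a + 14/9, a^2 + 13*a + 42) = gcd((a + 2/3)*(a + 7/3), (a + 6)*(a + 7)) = 1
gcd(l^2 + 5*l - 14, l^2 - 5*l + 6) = l - 2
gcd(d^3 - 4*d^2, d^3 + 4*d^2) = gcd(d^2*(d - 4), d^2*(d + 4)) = d^2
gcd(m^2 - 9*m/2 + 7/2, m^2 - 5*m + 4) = m - 1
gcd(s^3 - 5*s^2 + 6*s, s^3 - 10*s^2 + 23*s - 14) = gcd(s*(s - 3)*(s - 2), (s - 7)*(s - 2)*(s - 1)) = s - 2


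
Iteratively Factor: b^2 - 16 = (b + 4)*(b - 4)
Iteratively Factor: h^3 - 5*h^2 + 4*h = (h - 1)*(h^2 - 4*h) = (h - 4)*(h - 1)*(h)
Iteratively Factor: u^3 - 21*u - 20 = (u - 5)*(u^2 + 5*u + 4) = (u - 5)*(u + 4)*(u + 1)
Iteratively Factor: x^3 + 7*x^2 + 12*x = (x + 4)*(x^2 + 3*x) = x*(x + 4)*(x + 3)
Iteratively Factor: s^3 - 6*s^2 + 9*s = (s)*(s^2 - 6*s + 9) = s*(s - 3)*(s - 3)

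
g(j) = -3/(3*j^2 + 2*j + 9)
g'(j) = -3*(-6*j - 2)/(3*j^2 + 2*j + 9)^2 = 6*(3*j + 1)/(3*j^2 + 2*j + 9)^2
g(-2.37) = -0.14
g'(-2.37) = -0.08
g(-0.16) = -0.34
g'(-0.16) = 0.04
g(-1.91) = -0.19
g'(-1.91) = -0.11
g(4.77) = -0.03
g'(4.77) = 0.01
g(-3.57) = -0.07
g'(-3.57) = -0.04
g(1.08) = -0.20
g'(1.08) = 0.12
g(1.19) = -0.19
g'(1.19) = 0.11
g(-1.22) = -0.27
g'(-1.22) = -0.13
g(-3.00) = -0.10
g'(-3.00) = -0.05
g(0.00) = -0.33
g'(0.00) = 0.07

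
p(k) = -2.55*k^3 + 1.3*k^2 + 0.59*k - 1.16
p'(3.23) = -70.82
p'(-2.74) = -63.97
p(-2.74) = 59.44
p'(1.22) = -7.62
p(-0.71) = -0.01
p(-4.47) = 249.93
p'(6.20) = -277.36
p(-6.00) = 592.90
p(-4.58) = 268.39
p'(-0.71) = -5.11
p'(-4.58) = -171.79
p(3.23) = -71.62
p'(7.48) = -407.98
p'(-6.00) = -290.41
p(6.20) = -555.27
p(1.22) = -3.14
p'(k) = -7.65*k^2 + 2.6*k + 0.59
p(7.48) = -991.21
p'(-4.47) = -163.89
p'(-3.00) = -76.06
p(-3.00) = 77.62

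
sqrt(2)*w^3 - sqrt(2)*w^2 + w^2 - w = w*(w - 1)*(sqrt(2)*w + 1)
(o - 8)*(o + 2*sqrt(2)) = o^2 - 8*o + 2*sqrt(2)*o - 16*sqrt(2)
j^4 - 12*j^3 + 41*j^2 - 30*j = j*(j - 6)*(j - 5)*(j - 1)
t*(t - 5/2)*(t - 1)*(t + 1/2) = t^4 - 3*t^3 + 3*t^2/4 + 5*t/4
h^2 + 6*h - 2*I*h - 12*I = (h + 6)*(h - 2*I)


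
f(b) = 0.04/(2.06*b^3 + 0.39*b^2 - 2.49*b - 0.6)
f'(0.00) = 0.28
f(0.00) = -0.07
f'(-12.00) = -0.00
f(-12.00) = -0.00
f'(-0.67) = 0.02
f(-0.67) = 0.06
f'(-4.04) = -0.00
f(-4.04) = -0.00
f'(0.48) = 0.01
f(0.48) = -0.03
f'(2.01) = -0.01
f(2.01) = 0.00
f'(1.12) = -8316.87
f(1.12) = -7.36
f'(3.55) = -0.00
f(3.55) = 0.00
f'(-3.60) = -0.00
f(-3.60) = -0.00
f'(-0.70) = 0.00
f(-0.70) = 0.06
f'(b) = 0.04*(-6.18*b^2 - 0.78*b + 2.49)/(2.06*b^3 + 0.39*b^2 - 2.49*b - 0.6)^2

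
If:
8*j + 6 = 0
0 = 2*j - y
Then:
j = -3/4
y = -3/2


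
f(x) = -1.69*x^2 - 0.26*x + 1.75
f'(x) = -3.38*x - 0.26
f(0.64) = 0.89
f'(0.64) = -2.42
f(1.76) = -3.94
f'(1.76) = -6.21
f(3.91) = -25.10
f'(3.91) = -13.48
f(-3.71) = -20.55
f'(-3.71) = 12.28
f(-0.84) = 0.78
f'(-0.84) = 2.58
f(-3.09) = -13.58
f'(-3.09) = 10.18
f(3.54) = -20.35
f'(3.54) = -12.23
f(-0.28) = 1.69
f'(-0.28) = 0.69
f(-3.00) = -12.68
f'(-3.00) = 9.88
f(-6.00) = -57.53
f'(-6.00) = 20.02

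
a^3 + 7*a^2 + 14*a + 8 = (a + 1)*(a + 2)*(a + 4)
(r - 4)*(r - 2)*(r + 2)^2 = r^4 - 2*r^3 - 12*r^2 + 8*r + 32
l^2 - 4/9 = (l - 2/3)*(l + 2/3)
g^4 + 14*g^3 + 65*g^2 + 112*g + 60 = (g + 1)*(g + 2)*(g + 5)*(g + 6)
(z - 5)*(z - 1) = z^2 - 6*z + 5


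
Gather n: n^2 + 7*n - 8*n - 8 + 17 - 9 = n^2 - n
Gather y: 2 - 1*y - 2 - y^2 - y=-y^2 - 2*y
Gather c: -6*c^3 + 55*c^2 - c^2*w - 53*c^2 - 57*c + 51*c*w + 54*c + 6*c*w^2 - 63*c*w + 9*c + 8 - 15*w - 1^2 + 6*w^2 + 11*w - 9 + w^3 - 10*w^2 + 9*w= -6*c^3 + c^2*(2 - w) + c*(6*w^2 - 12*w + 6) + w^3 - 4*w^2 + 5*w - 2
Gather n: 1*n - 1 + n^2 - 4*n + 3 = n^2 - 3*n + 2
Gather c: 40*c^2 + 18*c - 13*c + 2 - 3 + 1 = 40*c^2 + 5*c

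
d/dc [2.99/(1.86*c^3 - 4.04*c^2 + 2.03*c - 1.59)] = (-16.6842*c^2 + 24.1592*c - 6.0697)/(1.86*c^3 - 4.04*c^2 + 2.03*c - 1.59)^2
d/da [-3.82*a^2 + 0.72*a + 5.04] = 0.72 - 7.64*a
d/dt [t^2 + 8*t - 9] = 2*t + 8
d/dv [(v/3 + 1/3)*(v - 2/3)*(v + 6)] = v^2 + 38*v/9 + 4/9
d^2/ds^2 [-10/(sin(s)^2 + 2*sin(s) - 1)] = 20*(2*sin(s)^4 + 3*sin(s)^3 + sin(s)^2 - 5*sin(s) - 5)/(2*sin(s) - cos(s)^2)^3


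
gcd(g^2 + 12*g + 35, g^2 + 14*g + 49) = g + 7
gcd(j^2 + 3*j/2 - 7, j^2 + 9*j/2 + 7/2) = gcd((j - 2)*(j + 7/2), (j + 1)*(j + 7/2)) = j + 7/2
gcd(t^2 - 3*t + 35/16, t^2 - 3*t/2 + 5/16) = t - 5/4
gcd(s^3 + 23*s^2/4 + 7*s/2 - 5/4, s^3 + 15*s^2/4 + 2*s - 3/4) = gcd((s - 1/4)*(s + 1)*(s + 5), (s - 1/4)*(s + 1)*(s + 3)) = s^2 + 3*s/4 - 1/4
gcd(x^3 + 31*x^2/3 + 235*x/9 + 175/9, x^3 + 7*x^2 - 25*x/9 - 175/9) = x^2 + 26*x/3 + 35/3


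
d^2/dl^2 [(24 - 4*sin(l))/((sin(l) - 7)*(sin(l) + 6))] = 4*(sin(l)^5 - 23*sin(l)^4 + 268*sin(l)^3 - 1020*sin(l)^2 + 1728*sin(l) + 600)/((sin(l) - 7)^3*(sin(l) + 6)^3)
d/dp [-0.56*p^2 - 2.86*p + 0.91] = -1.12*p - 2.86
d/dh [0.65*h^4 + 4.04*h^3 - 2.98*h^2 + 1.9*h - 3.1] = 2.6*h^3 + 12.12*h^2 - 5.96*h + 1.9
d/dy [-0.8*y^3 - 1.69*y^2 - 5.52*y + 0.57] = -2.4*y^2 - 3.38*y - 5.52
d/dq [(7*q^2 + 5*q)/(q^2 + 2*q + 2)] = (9*q^2 + 28*q + 10)/(q^4 + 4*q^3 + 8*q^2 + 8*q + 4)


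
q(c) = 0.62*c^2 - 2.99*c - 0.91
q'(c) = 1.24*c - 2.99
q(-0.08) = -0.67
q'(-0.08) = -3.09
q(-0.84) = 2.04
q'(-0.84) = -4.03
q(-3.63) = 18.11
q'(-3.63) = -7.49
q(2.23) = -4.49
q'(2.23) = -0.22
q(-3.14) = 14.59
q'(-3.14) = -6.88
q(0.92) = -3.14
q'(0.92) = -1.85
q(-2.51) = 10.50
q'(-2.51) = -6.10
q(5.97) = 3.34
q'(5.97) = 4.41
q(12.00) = 52.49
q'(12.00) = 11.89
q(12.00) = 52.49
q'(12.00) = 11.89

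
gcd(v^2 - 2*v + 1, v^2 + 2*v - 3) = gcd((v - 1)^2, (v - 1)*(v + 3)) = v - 1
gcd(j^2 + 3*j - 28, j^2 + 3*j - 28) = j^2 + 3*j - 28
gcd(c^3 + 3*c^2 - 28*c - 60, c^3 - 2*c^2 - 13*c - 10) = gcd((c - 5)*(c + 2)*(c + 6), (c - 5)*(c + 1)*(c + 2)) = c^2 - 3*c - 10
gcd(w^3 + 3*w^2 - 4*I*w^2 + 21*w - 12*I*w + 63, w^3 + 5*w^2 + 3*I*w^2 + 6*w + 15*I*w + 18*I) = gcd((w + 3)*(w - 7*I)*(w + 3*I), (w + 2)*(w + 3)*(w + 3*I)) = w^2 + w*(3 + 3*I) + 9*I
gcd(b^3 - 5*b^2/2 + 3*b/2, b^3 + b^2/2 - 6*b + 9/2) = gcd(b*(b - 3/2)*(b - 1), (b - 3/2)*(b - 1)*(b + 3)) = b^2 - 5*b/2 + 3/2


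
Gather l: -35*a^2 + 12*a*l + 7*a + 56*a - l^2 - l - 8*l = -35*a^2 + 63*a - l^2 + l*(12*a - 9)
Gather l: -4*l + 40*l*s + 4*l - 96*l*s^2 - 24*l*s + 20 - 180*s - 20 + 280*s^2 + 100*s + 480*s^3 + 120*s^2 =l*(-96*s^2 + 16*s) + 480*s^3 + 400*s^2 - 80*s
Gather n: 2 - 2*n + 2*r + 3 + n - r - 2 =-n + r + 3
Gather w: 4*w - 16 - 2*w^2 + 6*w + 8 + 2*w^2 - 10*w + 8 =0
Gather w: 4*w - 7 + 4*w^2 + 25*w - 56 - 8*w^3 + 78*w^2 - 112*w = -8*w^3 + 82*w^2 - 83*w - 63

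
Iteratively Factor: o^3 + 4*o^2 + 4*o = (o)*(o^2 + 4*o + 4) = o*(o + 2)*(o + 2)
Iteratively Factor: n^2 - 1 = (n + 1)*(n - 1)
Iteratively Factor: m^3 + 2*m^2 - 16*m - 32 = (m - 4)*(m^2 + 6*m + 8) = (m - 4)*(m + 2)*(m + 4)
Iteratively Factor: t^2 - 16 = (t + 4)*(t - 4)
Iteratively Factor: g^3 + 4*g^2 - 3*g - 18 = (g + 3)*(g^2 + g - 6) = (g - 2)*(g + 3)*(g + 3)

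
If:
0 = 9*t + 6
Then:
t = -2/3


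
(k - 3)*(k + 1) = k^2 - 2*k - 3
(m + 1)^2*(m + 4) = m^3 + 6*m^2 + 9*m + 4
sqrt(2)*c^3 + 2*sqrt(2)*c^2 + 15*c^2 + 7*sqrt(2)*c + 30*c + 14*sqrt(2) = (c + 2)*(c + 7*sqrt(2))*(sqrt(2)*c + 1)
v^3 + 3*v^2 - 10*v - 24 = (v - 3)*(v + 2)*(v + 4)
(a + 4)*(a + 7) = a^2 + 11*a + 28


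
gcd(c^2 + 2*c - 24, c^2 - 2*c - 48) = c + 6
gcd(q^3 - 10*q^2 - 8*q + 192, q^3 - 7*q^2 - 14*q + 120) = q^2 - 2*q - 24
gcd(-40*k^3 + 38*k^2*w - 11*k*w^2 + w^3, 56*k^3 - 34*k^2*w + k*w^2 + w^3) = 8*k^2 - 6*k*w + w^2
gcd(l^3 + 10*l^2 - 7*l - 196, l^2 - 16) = l - 4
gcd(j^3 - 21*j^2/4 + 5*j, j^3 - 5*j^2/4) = j^2 - 5*j/4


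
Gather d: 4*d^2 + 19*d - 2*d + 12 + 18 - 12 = 4*d^2 + 17*d + 18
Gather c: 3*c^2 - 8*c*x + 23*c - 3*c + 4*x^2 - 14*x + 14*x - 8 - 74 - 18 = 3*c^2 + c*(20 - 8*x) + 4*x^2 - 100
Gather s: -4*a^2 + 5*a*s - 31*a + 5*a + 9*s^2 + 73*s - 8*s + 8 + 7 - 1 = -4*a^2 - 26*a + 9*s^2 + s*(5*a + 65) + 14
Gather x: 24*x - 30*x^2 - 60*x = -30*x^2 - 36*x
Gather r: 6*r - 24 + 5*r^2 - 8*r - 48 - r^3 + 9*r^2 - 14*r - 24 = -r^3 + 14*r^2 - 16*r - 96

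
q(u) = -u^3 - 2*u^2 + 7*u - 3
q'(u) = -3*u^2 - 4*u + 7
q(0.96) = 0.99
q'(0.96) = 0.40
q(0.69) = 0.55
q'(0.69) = 2.81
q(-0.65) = -8.12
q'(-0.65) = 8.33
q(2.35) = -10.57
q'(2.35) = -18.97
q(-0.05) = -3.35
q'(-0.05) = 7.19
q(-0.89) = -10.11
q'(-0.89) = 8.18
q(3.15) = -32.05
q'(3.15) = -35.37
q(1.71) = -1.88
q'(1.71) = -8.61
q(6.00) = -249.00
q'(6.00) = -125.00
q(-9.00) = 501.00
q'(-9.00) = -200.00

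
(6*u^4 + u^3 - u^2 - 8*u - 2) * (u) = 6*u^5 + u^4 - u^3 - 8*u^2 - 2*u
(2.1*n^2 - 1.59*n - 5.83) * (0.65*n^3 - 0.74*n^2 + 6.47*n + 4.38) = 1.365*n^5 - 2.5875*n^4 + 10.9741*n^3 + 3.2249*n^2 - 44.6843*n - 25.5354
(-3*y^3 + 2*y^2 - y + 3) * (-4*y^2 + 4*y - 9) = 12*y^5 - 20*y^4 + 39*y^3 - 34*y^2 + 21*y - 27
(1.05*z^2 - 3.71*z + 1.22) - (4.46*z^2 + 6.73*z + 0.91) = -3.41*z^2 - 10.44*z + 0.31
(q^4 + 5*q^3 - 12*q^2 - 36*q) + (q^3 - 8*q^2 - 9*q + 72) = q^4 + 6*q^3 - 20*q^2 - 45*q + 72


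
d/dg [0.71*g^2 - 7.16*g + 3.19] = 1.42*g - 7.16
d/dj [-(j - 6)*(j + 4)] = 2 - 2*j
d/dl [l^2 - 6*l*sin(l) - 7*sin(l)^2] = -6*l*cos(l) + 2*l - 6*sin(l) - 7*sin(2*l)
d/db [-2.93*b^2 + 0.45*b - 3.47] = 0.45 - 5.86*b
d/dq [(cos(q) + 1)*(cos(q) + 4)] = -(2*cos(q) + 5)*sin(q)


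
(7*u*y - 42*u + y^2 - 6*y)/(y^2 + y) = (7*u*y - 42*u + y^2 - 6*y)/(y*(y + 1))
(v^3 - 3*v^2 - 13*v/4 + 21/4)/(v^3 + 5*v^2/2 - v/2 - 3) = (v - 7/2)/(v + 2)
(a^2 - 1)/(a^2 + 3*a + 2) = (a - 1)/(a + 2)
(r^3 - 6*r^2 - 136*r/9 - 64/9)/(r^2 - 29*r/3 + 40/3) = (9*r^2 + 18*r + 8)/(3*(3*r - 5))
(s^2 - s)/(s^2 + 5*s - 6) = s/(s + 6)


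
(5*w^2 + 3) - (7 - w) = 5*w^2 + w - 4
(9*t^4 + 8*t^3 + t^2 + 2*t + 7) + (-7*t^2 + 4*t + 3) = 9*t^4 + 8*t^3 - 6*t^2 + 6*t + 10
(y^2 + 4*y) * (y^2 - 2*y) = y^4 + 2*y^3 - 8*y^2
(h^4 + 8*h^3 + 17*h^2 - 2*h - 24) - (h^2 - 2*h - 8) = h^4 + 8*h^3 + 16*h^2 - 16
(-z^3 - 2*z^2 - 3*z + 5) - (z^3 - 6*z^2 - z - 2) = -2*z^3 + 4*z^2 - 2*z + 7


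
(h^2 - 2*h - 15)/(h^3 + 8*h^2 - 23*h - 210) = (h + 3)/(h^2 + 13*h + 42)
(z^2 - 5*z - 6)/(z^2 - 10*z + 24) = (z + 1)/(z - 4)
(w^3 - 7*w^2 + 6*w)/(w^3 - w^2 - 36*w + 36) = w/(w + 6)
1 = 1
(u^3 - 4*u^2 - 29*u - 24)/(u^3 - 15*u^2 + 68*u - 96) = (u^2 + 4*u + 3)/(u^2 - 7*u + 12)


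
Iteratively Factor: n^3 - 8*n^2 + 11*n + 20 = (n - 5)*(n^2 - 3*n - 4) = (n - 5)*(n - 4)*(n + 1)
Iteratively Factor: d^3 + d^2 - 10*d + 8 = (d - 1)*(d^2 + 2*d - 8) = (d - 2)*(d - 1)*(d + 4)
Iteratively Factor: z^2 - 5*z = (z - 5)*(z)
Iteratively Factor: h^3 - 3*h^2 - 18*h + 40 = (h + 4)*(h^2 - 7*h + 10) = (h - 5)*(h + 4)*(h - 2)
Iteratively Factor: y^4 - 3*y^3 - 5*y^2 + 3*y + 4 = (y - 1)*(y^3 - 2*y^2 - 7*y - 4) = (y - 1)*(y + 1)*(y^2 - 3*y - 4) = (y - 1)*(y + 1)^2*(y - 4)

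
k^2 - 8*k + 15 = (k - 5)*(k - 3)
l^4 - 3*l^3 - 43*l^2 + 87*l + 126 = (l - 7)*(l - 3)*(l + 1)*(l + 6)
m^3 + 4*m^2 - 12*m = m*(m - 2)*(m + 6)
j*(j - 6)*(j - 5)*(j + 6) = j^4 - 5*j^3 - 36*j^2 + 180*j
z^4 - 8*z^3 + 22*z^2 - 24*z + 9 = (z - 3)^2*(z - 1)^2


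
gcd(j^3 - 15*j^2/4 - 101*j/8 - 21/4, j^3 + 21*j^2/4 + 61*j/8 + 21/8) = j^2 + 9*j/4 + 7/8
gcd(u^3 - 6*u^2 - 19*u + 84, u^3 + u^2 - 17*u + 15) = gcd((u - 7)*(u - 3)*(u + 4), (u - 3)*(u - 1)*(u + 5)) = u - 3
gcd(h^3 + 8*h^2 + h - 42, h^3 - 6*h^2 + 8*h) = h - 2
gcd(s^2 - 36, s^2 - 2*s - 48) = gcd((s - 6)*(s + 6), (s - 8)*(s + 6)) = s + 6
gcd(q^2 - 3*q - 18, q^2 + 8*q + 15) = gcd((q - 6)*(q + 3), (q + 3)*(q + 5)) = q + 3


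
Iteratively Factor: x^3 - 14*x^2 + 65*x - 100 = (x - 5)*(x^2 - 9*x + 20) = (x - 5)^2*(x - 4)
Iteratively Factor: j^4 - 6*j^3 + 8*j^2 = (j)*(j^3 - 6*j^2 + 8*j) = j^2*(j^2 - 6*j + 8) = j^2*(j - 4)*(j - 2)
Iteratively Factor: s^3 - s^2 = (s - 1)*(s^2) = s*(s - 1)*(s)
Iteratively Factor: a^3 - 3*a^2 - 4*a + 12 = (a - 2)*(a^2 - a - 6) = (a - 2)*(a + 2)*(a - 3)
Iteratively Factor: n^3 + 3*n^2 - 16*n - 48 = (n + 4)*(n^2 - n - 12) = (n + 3)*(n + 4)*(n - 4)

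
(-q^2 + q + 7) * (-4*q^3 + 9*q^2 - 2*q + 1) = 4*q^5 - 13*q^4 - 17*q^3 + 60*q^2 - 13*q + 7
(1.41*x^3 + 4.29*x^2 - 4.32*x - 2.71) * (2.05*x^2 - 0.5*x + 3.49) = 2.8905*x^5 + 8.0895*x^4 - 6.0801*x^3 + 11.5766*x^2 - 13.7218*x - 9.4579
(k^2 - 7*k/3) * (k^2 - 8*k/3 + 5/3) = k^4 - 5*k^3 + 71*k^2/9 - 35*k/9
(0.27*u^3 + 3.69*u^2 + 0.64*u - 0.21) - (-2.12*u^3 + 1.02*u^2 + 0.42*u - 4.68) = 2.39*u^3 + 2.67*u^2 + 0.22*u + 4.47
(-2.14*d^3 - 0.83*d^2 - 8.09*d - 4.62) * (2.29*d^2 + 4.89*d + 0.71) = -4.9006*d^5 - 12.3653*d^4 - 24.1042*d^3 - 50.7292*d^2 - 28.3357*d - 3.2802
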